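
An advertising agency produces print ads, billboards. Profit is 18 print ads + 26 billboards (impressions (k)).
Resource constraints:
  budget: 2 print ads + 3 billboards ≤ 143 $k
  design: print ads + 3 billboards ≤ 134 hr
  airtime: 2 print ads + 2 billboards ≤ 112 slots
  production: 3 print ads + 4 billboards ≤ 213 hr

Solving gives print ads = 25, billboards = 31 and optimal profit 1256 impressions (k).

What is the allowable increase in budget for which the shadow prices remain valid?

Binding constraints: budget, airtime. The basis is B = [[2,3],[2,2]] with det -2.
Per unit increase in budget, x* moves by d = (-1, 1).
The basis stays optimal until design becomes binding; allowable increase = 8 $k.

8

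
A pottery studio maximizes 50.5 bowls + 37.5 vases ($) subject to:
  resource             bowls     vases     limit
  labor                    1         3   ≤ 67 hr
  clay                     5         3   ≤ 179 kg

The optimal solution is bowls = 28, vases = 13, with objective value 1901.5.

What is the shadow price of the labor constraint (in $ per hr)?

3

Both labor and clay are binding at x*.
From A_Bᵀ y = c: 1·y_labor + 5·y_clay = 50.5; 3·y_labor + 3·y_clay = 37.5.
This yields shadow prices y_labor = 3, y_clay = 9.5.
Shadow price of labor = 3.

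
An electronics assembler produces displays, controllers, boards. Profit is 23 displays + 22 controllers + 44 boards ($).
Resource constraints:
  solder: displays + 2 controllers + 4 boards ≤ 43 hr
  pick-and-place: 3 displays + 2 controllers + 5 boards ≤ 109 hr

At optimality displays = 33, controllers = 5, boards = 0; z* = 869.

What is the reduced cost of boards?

Check each constraint at x*: solder 43/43 (tight); pick-and-place 109/109 (tight).
The binding rows give the dual system: 1·y_solder + 3·y_pick-and-place = 23 and 2·y_solder + 2·y_pick-and-place = 22.
Solving: y_solder = 5, y_pick-and-place = 6.
Reduced cost of boards: c₃ − yᵀa₃ = 44 − (5·4 + 6·5) = 44 − 50 = -6.

-6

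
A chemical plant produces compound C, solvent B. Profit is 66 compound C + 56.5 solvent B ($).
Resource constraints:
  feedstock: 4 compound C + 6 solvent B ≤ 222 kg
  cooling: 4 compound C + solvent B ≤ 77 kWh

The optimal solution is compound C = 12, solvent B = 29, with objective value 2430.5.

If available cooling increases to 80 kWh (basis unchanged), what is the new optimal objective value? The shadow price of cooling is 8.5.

2456

Δb = 3, so new z* = 2430.5 + (8.5)·(3) = 2430.5 + 25.5 = 2456.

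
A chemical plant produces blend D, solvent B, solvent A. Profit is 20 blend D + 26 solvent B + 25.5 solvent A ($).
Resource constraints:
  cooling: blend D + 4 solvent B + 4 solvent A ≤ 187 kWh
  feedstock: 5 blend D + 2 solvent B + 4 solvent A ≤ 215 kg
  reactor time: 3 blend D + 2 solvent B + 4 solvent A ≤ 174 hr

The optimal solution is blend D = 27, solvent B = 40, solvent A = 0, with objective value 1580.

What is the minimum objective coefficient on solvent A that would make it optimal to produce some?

32

Check each constraint at x*: cooling 187/187 (tight); feedstock 215/215 (tight); reactor time 161/174 (slack 13).
Slack constraints have shadow price 0 (complementary slackness).
Dual feasibility on the basic columns requires 1·y_cooling + 5·y_feedstock = 20, 4·y_cooling + 2·y_feedstock = 26.
This yields shadow prices y_cooling = 5, y_feedstock = 3.
solvent A enters the basis when its profit ≥ yᵀa₃ = 5·4 + 3·4 = 32.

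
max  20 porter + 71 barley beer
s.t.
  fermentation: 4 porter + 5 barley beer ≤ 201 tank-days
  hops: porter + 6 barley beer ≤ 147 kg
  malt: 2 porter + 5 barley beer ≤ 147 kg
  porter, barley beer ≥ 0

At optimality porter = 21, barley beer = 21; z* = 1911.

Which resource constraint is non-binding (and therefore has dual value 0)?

fermentation: 189/201 (slack 12)
hops: 147/147 (binding)
malt: 147/147 (binding)
By complementary slackness, a constraint with positive slack has shadow price 0 → fermentation.

fermentation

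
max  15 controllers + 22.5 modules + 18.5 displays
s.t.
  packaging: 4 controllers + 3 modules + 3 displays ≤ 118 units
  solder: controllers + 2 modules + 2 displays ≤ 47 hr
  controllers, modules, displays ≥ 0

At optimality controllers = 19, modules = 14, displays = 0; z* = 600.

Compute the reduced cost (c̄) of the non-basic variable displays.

-4

At the optimum: packaging uses 118 of 118 (binding); solder uses 47 of 47 (binding).
From A_Bᵀ y = c: 4·y_packaging + 1·y_solder = 15; 3·y_packaging + 2·y_solder = 22.5.
This yields shadow prices y_packaging = 1.5, y_solder = 9.
Reduced cost of displays: c₃ − yᵀa₃ = 18.5 − (1.5·3 + 9·2) = 18.5 − 22.5 = -4.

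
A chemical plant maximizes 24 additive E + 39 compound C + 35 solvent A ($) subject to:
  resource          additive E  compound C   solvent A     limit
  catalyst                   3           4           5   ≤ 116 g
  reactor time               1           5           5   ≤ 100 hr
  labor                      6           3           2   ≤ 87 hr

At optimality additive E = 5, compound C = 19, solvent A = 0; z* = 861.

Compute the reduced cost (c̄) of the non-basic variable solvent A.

Binding: reactor time and labor. Non-binding: catalyst (25 unused).
By complementary slackness, y = 0 for the non-binding constraint.
Dual feasibility on the basic columns requires 1·y_reactor time + 6·y_labor = 24, 5·y_reactor time + 3·y_labor = 39.
→ y_reactor time = 6 and y_labor = 3.
Reduced cost of solvent A: c₃ − yᵀa₃ = 35 − (6·5 + 3·2) = 35 − 36 = -1.

-1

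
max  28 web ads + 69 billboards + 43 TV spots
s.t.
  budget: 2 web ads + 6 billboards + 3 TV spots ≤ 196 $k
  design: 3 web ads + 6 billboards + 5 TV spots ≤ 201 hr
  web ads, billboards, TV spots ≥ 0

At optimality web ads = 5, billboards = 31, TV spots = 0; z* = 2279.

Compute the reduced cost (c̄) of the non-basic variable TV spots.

-1.5

At the optimum: budget uses 196 of 196 (binding); design uses 201 of 201 (binding).
From A_Bᵀ y = c: 2·y_budget + 3·y_design = 28; 6·y_budget + 6·y_design = 69.
This yields shadow prices y_budget = 6.5, y_design = 5.
Reduced cost of TV spots: c₃ − yᵀa₃ = 43 − (6.5·3 + 5·5) = 43 − 44.5 = -1.5.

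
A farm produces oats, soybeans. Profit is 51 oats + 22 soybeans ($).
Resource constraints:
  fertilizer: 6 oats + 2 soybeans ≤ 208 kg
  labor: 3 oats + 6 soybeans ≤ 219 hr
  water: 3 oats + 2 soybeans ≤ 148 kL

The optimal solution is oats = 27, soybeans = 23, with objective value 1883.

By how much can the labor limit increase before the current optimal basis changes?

Binding constraints: fertilizer, labor. The basis is B = [[6,2],[3,6]] with det 30.
Per unit increase in labor, x* moves by d = (-0.0667, 0.2).
The basis stays optimal until water becomes binding; allowable increase = 105 hr.

105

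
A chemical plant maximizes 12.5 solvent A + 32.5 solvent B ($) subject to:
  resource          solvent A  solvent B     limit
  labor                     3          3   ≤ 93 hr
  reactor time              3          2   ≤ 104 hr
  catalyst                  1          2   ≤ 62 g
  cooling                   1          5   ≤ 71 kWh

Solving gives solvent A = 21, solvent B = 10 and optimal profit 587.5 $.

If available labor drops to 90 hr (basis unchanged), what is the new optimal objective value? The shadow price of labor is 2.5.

580

Δb = -3, so new z* = 587.5 + (2.5)·(-3) = 587.5 − 7.5 = 580.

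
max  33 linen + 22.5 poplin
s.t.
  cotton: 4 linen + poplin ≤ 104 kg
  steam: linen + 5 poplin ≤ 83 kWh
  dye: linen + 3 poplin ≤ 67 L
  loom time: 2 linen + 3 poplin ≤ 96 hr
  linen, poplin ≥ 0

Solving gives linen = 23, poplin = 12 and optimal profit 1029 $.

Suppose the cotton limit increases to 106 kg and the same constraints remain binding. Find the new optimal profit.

1044

At the optimum: cotton uses 104 of 104 (binding); steam uses 83 of 83 (binding); dye uses 59 of 67 (slack = 8); loom time uses 82 of 96 (slack = 14).
By complementary slackness, y = 0 for the non-binding constraints.
From A_Bᵀ y = c: 4·y_cotton + 1·y_steam = 33; 1·y_cotton + 5·y_steam = 22.5.
→ y_cotton = 7.5 and y_steam = 3.
Δz = y_cotton·Δb = 7.5 × (2) = 15, so new z* = 1029 + 15 = 1044.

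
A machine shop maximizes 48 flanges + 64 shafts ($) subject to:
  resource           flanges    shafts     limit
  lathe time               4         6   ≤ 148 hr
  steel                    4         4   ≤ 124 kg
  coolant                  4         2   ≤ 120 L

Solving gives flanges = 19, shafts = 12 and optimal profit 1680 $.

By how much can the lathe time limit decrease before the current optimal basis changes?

Binding constraints: lathe time, steel. The basis is B = [[4,6],[4,4]] with det -8.
Per unit decrease in lathe time, x* moves by d = (0.5, -0.5).
The basis stays optimal until coolant becomes binding; allowable decrease = 20 hr.

20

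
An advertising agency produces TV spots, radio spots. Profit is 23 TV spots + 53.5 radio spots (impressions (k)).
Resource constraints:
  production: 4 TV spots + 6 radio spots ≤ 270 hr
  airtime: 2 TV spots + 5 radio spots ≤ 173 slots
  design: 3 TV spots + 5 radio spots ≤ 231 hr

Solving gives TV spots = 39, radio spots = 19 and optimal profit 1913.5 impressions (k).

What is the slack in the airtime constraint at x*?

airtime used = 2·39 + 5·19 = 173; slack = 173 − 173 = 0.

0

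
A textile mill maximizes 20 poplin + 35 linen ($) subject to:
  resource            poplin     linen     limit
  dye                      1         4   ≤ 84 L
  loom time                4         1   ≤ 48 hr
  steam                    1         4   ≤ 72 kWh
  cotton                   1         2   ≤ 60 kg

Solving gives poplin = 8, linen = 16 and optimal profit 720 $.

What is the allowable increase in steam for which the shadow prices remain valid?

12

Binding constraints: loom time, steam. The basis is B = [[4,1],[1,4]] with det 15.
Per unit increase in steam, x* moves by d = (-0.0667, 0.2667).
The basis stays optimal until dye becomes binding; allowable increase = 12 kWh.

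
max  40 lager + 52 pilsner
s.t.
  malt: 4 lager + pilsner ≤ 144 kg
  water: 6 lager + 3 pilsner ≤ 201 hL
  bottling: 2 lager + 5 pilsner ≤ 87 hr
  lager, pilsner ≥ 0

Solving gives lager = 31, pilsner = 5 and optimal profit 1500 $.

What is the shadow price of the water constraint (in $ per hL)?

Binding: water and bottling. Non-binding: malt (15 unused).
Slack constraints have shadow price 0 (complementary slackness).
Dual feasibility on the basic columns requires 6·y_water + 2·y_bottling = 40, 3·y_water + 5·y_bottling = 52.
Solving: y_water = 4, y_bottling = 8.
Shadow price of water = 4.

4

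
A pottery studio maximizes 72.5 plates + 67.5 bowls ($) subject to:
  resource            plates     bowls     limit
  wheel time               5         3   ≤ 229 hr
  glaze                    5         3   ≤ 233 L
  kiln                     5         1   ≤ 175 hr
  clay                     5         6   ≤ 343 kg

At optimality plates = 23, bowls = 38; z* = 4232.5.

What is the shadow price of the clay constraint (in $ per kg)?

8

At the optimum: wheel time uses 229 of 229 (binding); glaze uses 229 of 233 (slack = 4); kiln uses 153 of 175 (slack = 22); clay uses 343 of 343 (binding).
By complementary slackness, y = 0 for the non-binding constraints.
Dual feasibility on the basic columns requires 5·y_wheel time + 5·y_clay = 72.5, 3·y_wheel time + 6·y_clay = 67.5.
Solving: y_wheel time = 6.5, y_clay = 8.
Shadow price of clay = 8.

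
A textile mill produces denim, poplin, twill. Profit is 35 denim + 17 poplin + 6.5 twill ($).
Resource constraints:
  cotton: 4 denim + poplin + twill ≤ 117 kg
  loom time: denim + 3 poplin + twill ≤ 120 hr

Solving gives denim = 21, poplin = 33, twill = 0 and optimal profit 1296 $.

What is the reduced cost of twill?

-4.5

Check each constraint at x*: cotton 117/117 (tight); loom time 120/120 (tight).
Dual feasibility on the basic columns requires 4·y_cotton + 1·y_loom time = 35, 1·y_cotton + 3·y_loom time = 17.
Solving: y_cotton = 8, y_loom time = 3.
Reduced cost of twill: c₃ − yᵀa₃ = 6.5 − (8·1 + 3·1) = 6.5 − 11 = -4.5.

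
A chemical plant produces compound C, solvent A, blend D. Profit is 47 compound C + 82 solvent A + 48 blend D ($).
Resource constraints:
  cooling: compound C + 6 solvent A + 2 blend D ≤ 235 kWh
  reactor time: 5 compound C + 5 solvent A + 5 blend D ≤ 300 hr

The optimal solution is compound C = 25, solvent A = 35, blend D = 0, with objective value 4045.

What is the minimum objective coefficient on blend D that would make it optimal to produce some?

Check each constraint at x*: cooling 235/235 (tight); reactor time 300/300 (tight).
The binding rows give the dual system: 1·y_cooling + 5·y_reactor time = 47 and 6·y_cooling + 5·y_reactor time = 82.
→ y_cooling = 7 and y_reactor time = 8.
blend D enters the basis when its profit ≥ yᵀa₃ = 7·2 + 8·5 = 54.

54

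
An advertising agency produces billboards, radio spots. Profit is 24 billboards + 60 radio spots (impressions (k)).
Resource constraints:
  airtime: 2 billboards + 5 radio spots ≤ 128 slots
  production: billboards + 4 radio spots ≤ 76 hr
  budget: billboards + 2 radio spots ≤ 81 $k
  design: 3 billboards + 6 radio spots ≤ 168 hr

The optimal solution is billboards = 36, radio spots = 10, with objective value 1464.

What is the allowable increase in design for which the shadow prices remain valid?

12

Binding constraints: production, design. The basis is B = [[1,4],[3,6]] with det -6.
Per unit increase in design, x* moves by d = (0.6667, -0.1667).
The basis stays optimal until airtime becomes binding; allowable increase = 12 hr.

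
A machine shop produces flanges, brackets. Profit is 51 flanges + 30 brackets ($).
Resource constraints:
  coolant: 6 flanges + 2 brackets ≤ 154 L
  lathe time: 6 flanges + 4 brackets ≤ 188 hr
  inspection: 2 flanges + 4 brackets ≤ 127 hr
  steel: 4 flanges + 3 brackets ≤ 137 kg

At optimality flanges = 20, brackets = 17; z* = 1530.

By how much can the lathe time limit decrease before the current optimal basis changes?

Binding constraints: coolant, lathe time. The basis is B = [[6,2],[6,4]] with det 12.
Per unit decrease in lathe time, x* moves by d = (0.1667, -0.5).
The basis stays optimal until brackets reaches 0; allowable decrease = 34 hr.

34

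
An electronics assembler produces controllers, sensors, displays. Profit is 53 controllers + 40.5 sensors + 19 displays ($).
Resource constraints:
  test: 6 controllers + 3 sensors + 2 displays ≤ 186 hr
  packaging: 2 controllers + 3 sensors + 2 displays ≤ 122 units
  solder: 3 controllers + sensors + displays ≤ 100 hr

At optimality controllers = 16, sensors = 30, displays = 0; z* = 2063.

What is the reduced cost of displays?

-8

Check each constraint at x*: test 186/186 (tight); packaging 122/122 (tight); solder 78/100 (slack 22).
By complementary slackness, y = 0 for the non-binding constraint.
The binding rows give the dual system: 6·y_test + 2·y_packaging = 53 and 3·y_test + 3·y_packaging = 40.5.
Solving: y_test = 6.5, y_packaging = 7.
Reduced cost of displays: c₃ − yᵀa₃ = 19 − (6.5·2 + 7·2) = 19 − 27 = -8.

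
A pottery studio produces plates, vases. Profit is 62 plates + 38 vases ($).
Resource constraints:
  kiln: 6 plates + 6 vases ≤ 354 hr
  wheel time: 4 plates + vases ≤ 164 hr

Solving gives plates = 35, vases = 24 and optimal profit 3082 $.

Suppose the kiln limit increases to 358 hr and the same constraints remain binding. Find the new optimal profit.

At the optimum: kiln uses 354 of 354 (binding); wheel time uses 164 of 164 (binding).
From A_Bᵀ y = c: 6·y_kiln + 4·y_wheel time = 62; 6·y_kiln + 1·y_wheel time = 38.
→ y_kiln = 5 and y_wheel time = 8.
Δz = y_kiln·Δb = 5 × (4) = 20, so new z* = 3082 + 20 = 3102.

3102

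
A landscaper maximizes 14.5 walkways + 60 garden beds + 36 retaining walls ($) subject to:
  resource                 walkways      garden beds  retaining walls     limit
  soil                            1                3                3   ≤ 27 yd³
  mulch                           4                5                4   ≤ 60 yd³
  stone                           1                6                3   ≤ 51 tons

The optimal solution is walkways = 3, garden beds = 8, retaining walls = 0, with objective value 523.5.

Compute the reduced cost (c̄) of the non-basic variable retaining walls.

-7.5

Check each constraint at x*: soil 27/27 (tight); mulch 52/60 (slack 8); stone 51/51 (tight).
By complementary slackness, y = 0 for the non-binding constraint.
From A_Bᵀ y = c: 1·y_soil + 1·y_stone = 14.5; 3·y_soil + 6·y_stone = 60.
→ y_soil = 9 and y_stone = 5.5.
Reduced cost of retaining walls: c₃ − yᵀa₃ = 36 − (9·3 + 5.5·3) = 36 − 43.5 = -7.5.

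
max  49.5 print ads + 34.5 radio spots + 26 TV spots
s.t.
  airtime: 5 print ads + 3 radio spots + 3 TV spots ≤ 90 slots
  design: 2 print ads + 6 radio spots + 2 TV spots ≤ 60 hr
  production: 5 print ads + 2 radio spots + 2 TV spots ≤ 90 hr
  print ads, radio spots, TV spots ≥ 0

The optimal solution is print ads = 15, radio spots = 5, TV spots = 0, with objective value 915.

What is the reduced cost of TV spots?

At the optimum: airtime uses 90 of 90 (binding); design uses 60 of 60 (binding); production uses 85 of 90 (slack = 5).
Slack constraints have shadow price 0 (complementary slackness).
From A_Bᵀ y = c: 5·y_airtime + 2·y_design = 49.5; 3·y_airtime + 6·y_design = 34.5.
→ y_airtime = 9.5 and y_design = 1.
Reduced cost of TV spots: c₃ − yᵀa₃ = 26 − (9.5·3 + 1·2) = 26 − 30.5 = -4.5.

-4.5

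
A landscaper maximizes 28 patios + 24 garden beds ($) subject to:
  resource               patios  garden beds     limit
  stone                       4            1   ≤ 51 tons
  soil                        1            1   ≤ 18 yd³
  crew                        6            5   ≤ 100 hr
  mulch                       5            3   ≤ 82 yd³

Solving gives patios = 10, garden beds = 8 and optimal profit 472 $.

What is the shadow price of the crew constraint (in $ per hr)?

At the optimum: stone uses 48 of 51 (slack = 3); soil uses 18 of 18 (binding); crew uses 100 of 100 (binding); mulch uses 74 of 82 (slack = 8).
By complementary slackness, y = 0 for the non-binding constraints.
The binding rows give the dual system: 1·y_soil + 6·y_crew = 28 and 1·y_soil + 5·y_crew = 24.
This yields shadow prices y_soil = 4, y_crew = 4.
Shadow price of crew = 4.

4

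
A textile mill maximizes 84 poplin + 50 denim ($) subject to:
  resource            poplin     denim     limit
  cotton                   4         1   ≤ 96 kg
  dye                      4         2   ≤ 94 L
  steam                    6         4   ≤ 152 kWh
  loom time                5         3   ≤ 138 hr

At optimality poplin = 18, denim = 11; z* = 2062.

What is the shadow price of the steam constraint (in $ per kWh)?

8

Check each constraint at x*: cotton 83/96 (slack 13); dye 94/94 (tight); steam 152/152 (tight); loom time 123/138 (slack 15).
By complementary slackness, y = 0 for the non-binding constraints.
Dual feasibility on the basic columns requires 4·y_dye + 6·y_steam = 84, 2·y_dye + 4·y_steam = 50.
This yields shadow prices y_dye = 9, y_steam = 8.
Shadow price of steam = 8.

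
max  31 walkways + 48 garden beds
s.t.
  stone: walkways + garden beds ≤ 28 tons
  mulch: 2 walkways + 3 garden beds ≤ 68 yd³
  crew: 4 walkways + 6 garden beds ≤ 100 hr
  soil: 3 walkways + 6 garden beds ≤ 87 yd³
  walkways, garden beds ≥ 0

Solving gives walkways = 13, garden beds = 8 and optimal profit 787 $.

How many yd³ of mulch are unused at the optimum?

mulch used = 2·13 + 3·8 = 50; slack = 68 − 50 = 18.

18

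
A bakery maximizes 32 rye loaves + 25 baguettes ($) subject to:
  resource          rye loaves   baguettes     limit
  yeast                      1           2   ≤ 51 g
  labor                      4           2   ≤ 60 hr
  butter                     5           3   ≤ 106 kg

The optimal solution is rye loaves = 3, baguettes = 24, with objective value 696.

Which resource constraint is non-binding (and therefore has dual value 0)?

butter

yeast: 51/51 (binding)
labor: 60/60 (binding)
butter: 87/106 (slack 19)
By complementary slackness, a constraint with positive slack has shadow price 0 → butter.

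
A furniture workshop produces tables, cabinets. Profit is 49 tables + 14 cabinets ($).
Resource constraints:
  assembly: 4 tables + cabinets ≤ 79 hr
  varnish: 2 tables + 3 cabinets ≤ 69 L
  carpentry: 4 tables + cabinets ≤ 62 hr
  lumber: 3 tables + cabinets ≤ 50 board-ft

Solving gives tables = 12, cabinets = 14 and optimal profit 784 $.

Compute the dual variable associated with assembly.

Binding: carpentry and lumber. Non-binding: assembly (17 unused), varnish (3 unused).
Slack constraints have shadow price 0 (complementary slackness).
From A_Bᵀ y = c: 4·y_carpentry + 3·y_lumber = 49; 1·y_carpentry + 1·y_lumber = 14.
Solving: y_carpentry = 7, y_lumber = 7.
Shadow price of assembly = 0.

0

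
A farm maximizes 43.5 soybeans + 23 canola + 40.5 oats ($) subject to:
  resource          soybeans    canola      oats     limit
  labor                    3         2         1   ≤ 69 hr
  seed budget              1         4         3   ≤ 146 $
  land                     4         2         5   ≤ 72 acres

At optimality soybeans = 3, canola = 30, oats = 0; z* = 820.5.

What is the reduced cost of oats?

-7

Check each constraint at x*: labor 69/69 (tight); seed budget 123/146 (slack 23); land 72/72 (tight).
Since seed budget is not tight, its dual is 0.
The binding rows give the dual system: 3·y_labor + 4·y_land = 43.5 and 2·y_labor + 2·y_land = 23.
→ y_labor = 2.5 and y_land = 9.
Reduced cost of oats: c₃ − yᵀa₃ = 40.5 − (2.5·1 + 9·5) = 40.5 − 47.5 = -7.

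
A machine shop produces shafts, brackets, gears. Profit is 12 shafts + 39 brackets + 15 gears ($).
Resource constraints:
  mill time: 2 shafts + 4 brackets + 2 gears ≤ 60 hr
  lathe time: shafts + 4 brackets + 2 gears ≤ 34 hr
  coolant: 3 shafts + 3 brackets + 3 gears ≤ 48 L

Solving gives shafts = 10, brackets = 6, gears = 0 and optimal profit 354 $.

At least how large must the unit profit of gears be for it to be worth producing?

21

At the optimum: mill time uses 44 of 60 (slack = 16); lathe time uses 34 of 34 (binding); coolant uses 48 of 48 (binding).
Since mill time is not tight, its dual is 0.
The binding rows give the dual system: 1·y_lathe time + 3·y_coolant = 12 and 4·y_lathe time + 3·y_coolant = 39.
This yields shadow prices y_lathe time = 9, y_coolant = 1.
gears enters the basis when its profit ≥ yᵀa₃ = 9·2 + 1·3 = 21.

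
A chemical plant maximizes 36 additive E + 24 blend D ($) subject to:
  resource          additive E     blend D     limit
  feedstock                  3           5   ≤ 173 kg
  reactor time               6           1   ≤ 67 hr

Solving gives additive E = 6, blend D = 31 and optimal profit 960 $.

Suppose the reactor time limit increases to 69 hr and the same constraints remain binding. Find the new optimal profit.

Both feedstock and reactor time are binding at x*.
From A_Bᵀ y = c: 3·y_feedstock + 6·y_reactor time = 36; 5·y_feedstock + 1·y_reactor time = 24.
→ y_feedstock = 4 and y_reactor time = 4.
Δz = y_reactor time·Δb = 4 × (2) = 8, so new z* = 960 + 8 = 968.

968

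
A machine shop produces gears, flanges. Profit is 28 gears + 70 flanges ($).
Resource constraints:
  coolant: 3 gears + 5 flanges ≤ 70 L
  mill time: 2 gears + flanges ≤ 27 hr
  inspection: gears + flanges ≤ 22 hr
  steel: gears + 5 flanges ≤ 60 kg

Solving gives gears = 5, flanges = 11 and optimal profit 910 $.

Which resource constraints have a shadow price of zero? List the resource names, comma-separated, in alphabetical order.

coolant: 70/70 (binding)
mill time: 21/27 (slack 6)
inspection: 16/22 (slack 6)
steel: 60/60 (binding)
By complementary slackness, a constraint with positive slack has shadow price 0 → inspection, mill time.

inspection, mill time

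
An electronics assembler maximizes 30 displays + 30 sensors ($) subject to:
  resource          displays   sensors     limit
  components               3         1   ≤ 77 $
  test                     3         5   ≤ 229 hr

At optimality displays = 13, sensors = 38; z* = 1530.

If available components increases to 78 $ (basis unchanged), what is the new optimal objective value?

1535

Both components and test are binding at x*.
The binding rows give the dual system: 3·y_components + 3·y_test = 30 and 1·y_components + 5·y_test = 30.
Solving: y_components = 5, y_test = 5.
Δz = y_components·Δb = 5 × (1) = 5, so new z* = 1530 + 5 = 1535.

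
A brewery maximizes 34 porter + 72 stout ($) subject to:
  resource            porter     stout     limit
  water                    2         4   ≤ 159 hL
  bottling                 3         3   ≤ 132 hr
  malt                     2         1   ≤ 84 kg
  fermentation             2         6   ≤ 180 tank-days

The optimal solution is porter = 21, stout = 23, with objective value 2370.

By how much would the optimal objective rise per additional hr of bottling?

5

Binding: bottling and fermentation. Non-binding: water (25 unused), malt (19 unused).
Slack constraints have shadow price 0 (complementary slackness).
The binding rows give the dual system: 3·y_bottling + 2·y_fermentation = 34 and 3·y_bottling + 6·y_fermentation = 72.
Solving: y_bottling = 5, y_fermentation = 9.5.
Shadow price of bottling = 5.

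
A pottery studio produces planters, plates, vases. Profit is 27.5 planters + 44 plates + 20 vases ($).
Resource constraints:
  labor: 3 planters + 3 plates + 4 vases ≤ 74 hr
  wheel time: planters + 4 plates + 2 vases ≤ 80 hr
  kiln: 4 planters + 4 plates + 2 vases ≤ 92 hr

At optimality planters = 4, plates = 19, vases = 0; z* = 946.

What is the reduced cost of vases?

-2

At the optimum: labor uses 69 of 74 (slack = 5); wheel time uses 80 of 80 (binding); kiln uses 92 of 92 (binding).
Since labor is not tight, its dual is 0.
Dual feasibility on the basic columns requires 1·y_wheel time + 4·y_kiln = 27.5, 4·y_wheel time + 4·y_kiln = 44.
Solving: y_wheel time = 5.5, y_kiln = 5.5.
Reduced cost of vases: c₃ − yᵀa₃ = 20 − (5.5·2 + 5.5·2) = 20 − 22 = -2.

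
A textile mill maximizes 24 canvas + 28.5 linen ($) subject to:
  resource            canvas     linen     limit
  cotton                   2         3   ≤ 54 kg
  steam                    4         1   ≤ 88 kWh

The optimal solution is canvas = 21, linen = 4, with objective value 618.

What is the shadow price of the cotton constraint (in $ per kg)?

9

Check each constraint at x*: cotton 54/54 (tight); steam 88/88 (tight).
From A_Bᵀ y = c: 2·y_cotton + 4·y_steam = 24; 3·y_cotton + 1·y_steam = 28.5.
This yields shadow prices y_cotton = 9, y_steam = 1.5.
Shadow price of cotton = 9.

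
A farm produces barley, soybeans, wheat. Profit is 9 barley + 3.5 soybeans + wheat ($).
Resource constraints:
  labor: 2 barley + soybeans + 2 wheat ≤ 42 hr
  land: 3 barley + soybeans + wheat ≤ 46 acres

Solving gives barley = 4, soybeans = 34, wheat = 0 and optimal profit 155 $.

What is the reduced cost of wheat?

-4

Check each constraint at x*: labor 42/42 (tight); land 46/46 (tight).
Dual feasibility on the basic columns requires 2·y_labor + 3·y_land = 9, 1·y_labor + 1·y_land = 3.5.
→ y_labor = 1.5 and y_land = 2.
Reduced cost of wheat: c₃ − yᵀa₃ = 1 − (1.5·2 + 2·1) = 1 − 5 = -4.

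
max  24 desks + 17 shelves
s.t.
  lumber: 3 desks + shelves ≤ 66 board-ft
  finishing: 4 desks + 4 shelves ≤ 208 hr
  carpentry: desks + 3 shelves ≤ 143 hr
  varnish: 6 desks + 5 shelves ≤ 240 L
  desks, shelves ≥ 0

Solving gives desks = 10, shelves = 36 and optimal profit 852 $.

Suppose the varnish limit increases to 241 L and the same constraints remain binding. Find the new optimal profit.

At the optimum: lumber uses 66 of 66 (binding); finishing uses 184 of 208 (slack = 24); carpentry uses 118 of 143 (slack = 25); varnish uses 240 of 240 (binding).
Slack constraints have shadow price 0 (complementary slackness).
Dual feasibility on the basic columns requires 3·y_lumber + 6·y_varnish = 24, 1·y_lumber + 5·y_varnish = 17.
→ y_lumber = 2 and y_varnish = 3.
Δz = y_varnish·Δb = 3 × (1) = 3, so new z* = 852 + 3 = 855.

855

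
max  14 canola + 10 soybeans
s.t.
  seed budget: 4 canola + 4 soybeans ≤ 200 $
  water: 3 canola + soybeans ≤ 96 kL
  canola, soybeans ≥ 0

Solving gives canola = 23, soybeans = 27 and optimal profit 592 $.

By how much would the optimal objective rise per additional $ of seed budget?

At the optimum: seed budget uses 200 of 200 (binding); water uses 96 of 96 (binding).
Dual feasibility on the basic columns requires 4·y_seed budget + 3·y_water = 14, 4·y_seed budget + 1·y_water = 10.
This yields shadow prices y_seed budget = 2, y_water = 2.
Shadow price of seed budget = 2.

2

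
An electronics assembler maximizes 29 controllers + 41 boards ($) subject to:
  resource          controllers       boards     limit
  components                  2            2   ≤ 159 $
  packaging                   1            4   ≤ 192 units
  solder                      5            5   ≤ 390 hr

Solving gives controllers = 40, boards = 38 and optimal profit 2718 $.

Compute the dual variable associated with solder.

5

Binding: packaging and solder. Non-binding: components (3 unused).
By complementary slackness, y = 0 for the non-binding constraint.
From A_Bᵀ y = c: 1·y_packaging + 5·y_solder = 29; 4·y_packaging + 5·y_solder = 41.
→ y_packaging = 4 and y_solder = 5.
Shadow price of solder = 5.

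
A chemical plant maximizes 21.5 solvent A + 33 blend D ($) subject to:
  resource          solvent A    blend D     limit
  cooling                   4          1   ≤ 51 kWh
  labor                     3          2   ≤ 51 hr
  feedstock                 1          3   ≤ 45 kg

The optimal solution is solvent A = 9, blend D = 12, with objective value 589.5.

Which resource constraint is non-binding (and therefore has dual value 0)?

cooling

cooling: 48/51 (slack 3)
labor: 51/51 (binding)
feedstock: 45/45 (binding)
By complementary slackness, a constraint with positive slack has shadow price 0 → cooling.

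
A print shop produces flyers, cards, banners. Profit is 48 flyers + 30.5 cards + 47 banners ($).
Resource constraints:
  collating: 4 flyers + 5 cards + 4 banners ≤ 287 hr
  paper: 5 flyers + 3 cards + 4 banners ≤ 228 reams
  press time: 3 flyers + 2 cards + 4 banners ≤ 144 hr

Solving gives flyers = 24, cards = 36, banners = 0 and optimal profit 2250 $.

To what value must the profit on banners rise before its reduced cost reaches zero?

Check each constraint at x*: collating 276/287 (slack 11); paper 228/228 (tight); press time 144/144 (tight).
Slack constraints have shadow price 0 (complementary slackness).
From A_Bᵀ y = c: 5·y_paper + 3·y_press time = 48; 3·y_paper + 2·y_press time = 30.5.
This yields shadow prices y_paper = 4.5, y_press time = 8.5.
banners enters the basis when its profit ≥ yᵀa₃ = 4.5·4 + 8.5·4 = 52.

52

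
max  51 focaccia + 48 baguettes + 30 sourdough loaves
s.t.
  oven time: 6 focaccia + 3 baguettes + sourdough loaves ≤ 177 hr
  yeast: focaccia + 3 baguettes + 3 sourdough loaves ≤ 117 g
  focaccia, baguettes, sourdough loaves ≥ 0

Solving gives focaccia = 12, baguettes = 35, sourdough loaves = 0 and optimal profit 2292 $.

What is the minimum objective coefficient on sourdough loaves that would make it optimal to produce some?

Check each constraint at x*: oven time 177/177 (tight); yeast 117/117 (tight).
The binding rows give the dual system: 6·y_oven time + 1·y_yeast = 51 and 3·y_oven time + 3·y_yeast = 48.
Solving: y_oven time = 7, y_yeast = 9.
sourdough loaves enters the basis when its profit ≥ yᵀa₃ = 7·1 + 9·3 = 34.

34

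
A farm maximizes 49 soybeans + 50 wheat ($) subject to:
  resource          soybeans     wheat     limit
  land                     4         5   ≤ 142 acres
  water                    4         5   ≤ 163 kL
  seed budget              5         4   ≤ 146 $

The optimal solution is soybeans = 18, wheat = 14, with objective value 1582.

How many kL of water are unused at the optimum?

water used = 4·18 + 5·14 = 142; slack = 163 − 142 = 21.

21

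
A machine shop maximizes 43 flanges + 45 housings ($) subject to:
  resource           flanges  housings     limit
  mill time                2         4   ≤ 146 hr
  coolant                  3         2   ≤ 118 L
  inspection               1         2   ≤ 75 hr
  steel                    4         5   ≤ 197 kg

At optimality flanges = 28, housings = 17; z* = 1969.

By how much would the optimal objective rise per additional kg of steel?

7

At the optimum: mill time uses 124 of 146 (slack = 22); coolant uses 118 of 118 (binding); inspection uses 62 of 75 (slack = 13); steel uses 197 of 197 (binding).
By complementary slackness, y = 0 for the non-binding constraints.
The binding rows give the dual system: 3·y_coolant + 4·y_steel = 43 and 2·y_coolant + 5·y_steel = 45.
Solving: y_coolant = 5, y_steel = 7.
Shadow price of steel = 7.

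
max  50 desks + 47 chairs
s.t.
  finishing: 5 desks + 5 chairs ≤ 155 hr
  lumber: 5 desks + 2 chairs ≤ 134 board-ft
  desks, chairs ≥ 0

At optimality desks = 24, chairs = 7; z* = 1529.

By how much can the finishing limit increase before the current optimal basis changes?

Binding constraints: finishing, lumber. The basis is B = [[5,5],[5,2]] with det -15.
Per unit increase in finishing, x* moves by d = (-0.1333, 0.3333).
The basis stays optimal until desks reaches 0; allowable increase = 180 hr.

180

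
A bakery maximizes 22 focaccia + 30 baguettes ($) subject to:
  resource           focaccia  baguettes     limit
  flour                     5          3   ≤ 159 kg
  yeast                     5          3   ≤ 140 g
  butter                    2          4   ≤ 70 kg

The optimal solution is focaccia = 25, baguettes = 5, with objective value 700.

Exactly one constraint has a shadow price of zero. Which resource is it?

flour

flour: 140/159 (slack 19)
yeast: 140/140 (binding)
butter: 70/70 (binding)
By complementary slackness, a constraint with positive slack has shadow price 0 → flour.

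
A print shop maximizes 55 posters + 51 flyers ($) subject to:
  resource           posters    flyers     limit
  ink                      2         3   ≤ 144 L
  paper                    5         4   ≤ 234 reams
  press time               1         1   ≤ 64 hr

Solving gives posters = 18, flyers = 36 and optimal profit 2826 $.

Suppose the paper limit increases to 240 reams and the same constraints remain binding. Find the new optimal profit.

2880

At the optimum: ink uses 144 of 144 (binding); paper uses 234 of 234 (binding); press time uses 54 of 64 (slack = 10).
By complementary slackness, y = 0 for the non-binding constraint.
Dual feasibility on the basic columns requires 2·y_ink + 5·y_paper = 55, 3·y_ink + 4·y_paper = 51.
This yields shadow prices y_ink = 5, y_paper = 9.
Δz = y_paper·Δb = 9 × (6) = 54, so new z* = 2826 + 54 = 2880.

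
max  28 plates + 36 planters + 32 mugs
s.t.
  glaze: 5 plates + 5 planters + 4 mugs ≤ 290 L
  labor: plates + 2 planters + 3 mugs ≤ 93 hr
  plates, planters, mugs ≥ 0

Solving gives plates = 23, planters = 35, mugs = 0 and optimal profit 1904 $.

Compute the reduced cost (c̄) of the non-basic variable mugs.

-8

Both glaze and labor are binding at x*.
From A_Bᵀ y = c: 5·y_glaze + 1·y_labor = 28; 5·y_glaze + 2·y_labor = 36.
This yields shadow prices y_glaze = 4, y_labor = 8.
Reduced cost of mugs: c₃ − yᵀa₃ = 32 − (4·4 + 8·3) = 32 − 40 = -8.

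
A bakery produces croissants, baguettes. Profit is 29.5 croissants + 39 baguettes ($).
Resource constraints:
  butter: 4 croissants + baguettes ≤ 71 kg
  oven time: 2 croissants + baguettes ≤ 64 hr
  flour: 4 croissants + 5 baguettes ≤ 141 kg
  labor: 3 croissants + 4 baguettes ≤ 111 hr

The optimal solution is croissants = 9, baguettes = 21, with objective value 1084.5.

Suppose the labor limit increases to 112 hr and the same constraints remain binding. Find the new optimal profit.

1093

Binding: flour and labor. Non-binding: butter (14 unused), oven time (25 unused).
Slack constraints have shadow price 0 (complementary slackness).
Dual feasibility on the basic columns requires 4·y_flour + 3·y_labor = 29.5, 5·y_flour + 4·y_labor = 39.
Solving: y_flour = 1, y_labor = 8.5.
Δz = y_labor·Δb = 8.5 × (1) = 8.5, so new z* = 1084.5 + 8.5 = 1093.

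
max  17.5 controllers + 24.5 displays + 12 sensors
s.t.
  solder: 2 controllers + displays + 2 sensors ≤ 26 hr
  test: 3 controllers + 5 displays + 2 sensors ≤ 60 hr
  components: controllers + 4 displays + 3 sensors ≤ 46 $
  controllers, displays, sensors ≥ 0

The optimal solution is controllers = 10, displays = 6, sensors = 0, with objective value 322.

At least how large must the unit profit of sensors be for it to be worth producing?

Binding: solder and test. Non-binding: components (12 unused).
Since components is not tight, its dual is 0.
The binding rows give the dual system: 2·y_solder + 3·y_test = 17.5 and 1·y_solder + 5·y_test = 24.5.
Solving: y_solder = 2, y_test = 4.5.
sensors enters the basis when its profit ≥ yᵀa₃ = 2·2 + 4.5·2 = 13.

13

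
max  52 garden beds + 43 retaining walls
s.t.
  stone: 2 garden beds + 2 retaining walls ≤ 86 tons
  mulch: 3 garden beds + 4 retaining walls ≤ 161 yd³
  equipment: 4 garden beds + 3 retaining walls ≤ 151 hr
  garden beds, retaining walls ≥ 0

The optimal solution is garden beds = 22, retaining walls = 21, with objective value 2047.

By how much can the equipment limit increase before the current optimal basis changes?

Binding constraints: stone, equipment. The basis is B = [[2,2],[4,3]] with det -2.
Per unit increase in equipment, x* moves by d = (1, -1).
The basis stays optimal until retaining walls reaches 0; allowable increase = 21 hr.

21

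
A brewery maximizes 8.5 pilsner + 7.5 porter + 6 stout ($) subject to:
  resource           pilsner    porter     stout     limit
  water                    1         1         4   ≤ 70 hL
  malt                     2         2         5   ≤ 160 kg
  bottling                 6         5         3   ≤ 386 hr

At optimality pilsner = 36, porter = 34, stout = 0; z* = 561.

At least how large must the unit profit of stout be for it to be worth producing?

Check each constraint at x*: water 70/70 (tight); malt 140/160 (slack 20); bottling 386/386 (tight).
By complementary slackness, y = 0 for the non-binding constraint.
The binding rows give the dual system: 1·y_water + 6·y_bottling = 8.5 and 1·y_water + 5·y_bottling = 7.5.
Solving: y_water = 2.5, y_bottling = 1.
stout enters the basis when its profit ≥ yᵀa₃ = 2.5·4 + 1·3 = 13.

13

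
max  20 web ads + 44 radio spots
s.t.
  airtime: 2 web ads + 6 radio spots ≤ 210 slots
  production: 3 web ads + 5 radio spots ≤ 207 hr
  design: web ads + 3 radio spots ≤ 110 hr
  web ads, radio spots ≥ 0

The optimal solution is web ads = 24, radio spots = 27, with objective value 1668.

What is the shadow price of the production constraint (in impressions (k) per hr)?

4

At the optimum: airtime uses 210 of 210 (binding); production uses 207 of 207 (binding); design uses 105 of 110 (slack = 5).
By complementary slackness, y = 0 for the non-binding constraint.
From A_Bᵀ y = c: 2·y_airtime + 3·y_production = 20; 6·y_airtime + 5·y_production = 44.
Solving: y_airtime = 4, y_production = 4.
Shadow price of production = 4.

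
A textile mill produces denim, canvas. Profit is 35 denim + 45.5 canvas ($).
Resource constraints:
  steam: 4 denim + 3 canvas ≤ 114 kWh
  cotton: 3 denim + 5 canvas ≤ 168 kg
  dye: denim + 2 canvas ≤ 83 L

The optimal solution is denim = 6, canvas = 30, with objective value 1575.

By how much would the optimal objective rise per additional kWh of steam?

3.5

Check each constraint at x*: steam 114/114 (tight); cotton 168/168 (tight); dye 66/83 (slack 17).
By complementary slackness, y = 0 for the non-binding constraint.
Dual feasibility on the basic columns requires 4·y_steam + 3·y_cotton = 35, 3·y_steam + 5·y_cotton = 45.5.
Solving: y_steam = 3.5, y_cotton = 7.
Shadow price of steam = 3.5.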